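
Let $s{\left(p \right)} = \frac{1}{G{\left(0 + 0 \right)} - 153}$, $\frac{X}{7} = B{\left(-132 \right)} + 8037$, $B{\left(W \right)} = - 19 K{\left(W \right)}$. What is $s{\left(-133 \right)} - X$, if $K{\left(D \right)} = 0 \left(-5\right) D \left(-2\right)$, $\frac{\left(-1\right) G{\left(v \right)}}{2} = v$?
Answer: $- \frac{8607628}{153} \approx -56259.0$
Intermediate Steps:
$G{\left(v \right)} = - 2 v$
$K{\left(D \right)} = 0$ ($K{\left(D \right)} = 0 D \left(-2\right) = 0 \left(-2\right) = 0$)
$B{\left(W \right)} = 0$ ($B{\left(W \right)} = \left(-19\right) 0 = 0$)
$X = 56259$ ($X = 7 \left(0 + 8037\right) = 7 \cdot 8037 = 56259$)
$s{\left(p \right)} = - \frac{1}{153}$ ($s{\left(p \right)} = \frac{1}{- 2 \left(0 + 0\right) - 153} = \frac{1}{\left(-2\right) 0 - 153} = \frac{1}{0 - 153} = \frac{1}{-153} = - \frac{1}{153}$)
$s{\left(-133 \right)} - X = - \frac{1}{153} - 56259 = - \frac{8607628}{153}$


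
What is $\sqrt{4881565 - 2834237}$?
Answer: $4 \sqrt{127958} \approx 1430.8$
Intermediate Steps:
$\sqrt{4881565 - 2834237} = \sqrt{2047328} = 4 \sqrt{127958}$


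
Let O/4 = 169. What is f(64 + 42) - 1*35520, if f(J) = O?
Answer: -34844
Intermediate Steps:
O = 676 (O = 4*169 = 676)
f(J) = 676
f(64 + 42) - 1*35520 = 676 - 1*35520 = 676 - 35520 = -34844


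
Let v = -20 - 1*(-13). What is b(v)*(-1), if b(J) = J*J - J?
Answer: -56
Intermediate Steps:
v = -7 (v = -20 + 13 = -7)
b(J) = J² - J
b(v)*(-1) = -7*(-1 - 7)*(-1) = -7*(-8)*(-1) = 56*(-1) = -56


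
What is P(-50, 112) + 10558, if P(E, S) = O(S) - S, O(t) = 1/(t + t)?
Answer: 2339905/224 ≈ 10446.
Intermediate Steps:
O(t) = 1/(2*t)
P(E, S) = 1/(2*S) - S
P(-50, 112) + 10558 = ((1/2)/112 - 1*112) + 10558 = ((1/2)*(1/112) - 112) + 10558 = (1/224 - 112) + 10558 = -25087/224 + 10558 = 2339905/224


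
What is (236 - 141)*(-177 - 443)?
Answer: -58900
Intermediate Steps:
(236 - 141)*(-177 - 443) = 95*(-620) = -58900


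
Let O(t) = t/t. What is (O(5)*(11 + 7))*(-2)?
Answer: -36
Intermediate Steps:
O(t) = 1
(O(5)*(11 + 7))*(-2) = (1*(11 + 7))*(-2) = (1*18)*(-2) = 18*(-2) = -36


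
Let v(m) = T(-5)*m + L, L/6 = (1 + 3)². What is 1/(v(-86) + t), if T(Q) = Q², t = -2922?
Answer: -1/4976 ≈ -0.00020096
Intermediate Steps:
L = 96 (L = 6*(1 + 3)² = 6*4² = 6*16 = 96)
v(m) = 96 + 25*m (v(m) = (-5)²*m + 96 = 25*m + 96 = 96 + 25*m)
1/(v(-86) + t) = 1/((96 + 25*(-86)) - 2922) = 1/((96 - 2150) - 2922) = 1/(-2054 - 2922) = 1/(-4976) = -1/4976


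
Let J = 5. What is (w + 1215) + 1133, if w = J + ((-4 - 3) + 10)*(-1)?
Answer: 2350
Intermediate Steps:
w = 2 (w = 5 + ((-4 - 3) + 10)*(-1) = 5 + (-7 + 10)*(-1) = 5 + 3*(-1) = 5 - 3 = 2)
(w + 1215) + 1133 = (2 + 1215) + 1133 = 1217 + 1133 = 2350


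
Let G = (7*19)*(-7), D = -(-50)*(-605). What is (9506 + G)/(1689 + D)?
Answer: -8575/28561 ≈ -0.30023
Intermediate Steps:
D = -30250 (D = -50*605 = -30250)
G = -931 (G = 133*(-7) = -931)
(9506 + G)/(1689 + D) = (9506 - 931)/(1689 - 30250) = 8575/(-28561) = 8575*(-1/28561) = -8575/28561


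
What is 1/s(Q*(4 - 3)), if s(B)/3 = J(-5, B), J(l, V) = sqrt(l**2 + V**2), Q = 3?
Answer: sqrt(34)/102 ≈ 0.057166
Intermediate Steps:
J(l, V) = sqrt(V**2 + l**2)
s(B) = 3*sqrt(25 + B**2) (s(B) = 3*sqrt(B**2 + (-5)**2) = 3*sqrt(B**2 + 25) = 3*sqrt(25 + B**2))
1/s(Q*(4 - 3)) = 1/(3*sqrt(25 + (3*(4 - 3))**2)) = 1/(3*sqrt(25 + (3*1)**2)) = 1/(3*sqrt(25 + 3**2)) = 1/(3*sqrt(25 + 9)) = 1/(3*sqrt(34)) = sqrt(34)/102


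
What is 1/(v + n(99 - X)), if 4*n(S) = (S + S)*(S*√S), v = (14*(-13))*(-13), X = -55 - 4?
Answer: -1183/12305426618 + 6241*√158/12305426618 ≈ 6.2789e-6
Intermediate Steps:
X = -59
v = 2366 (v = -182*(-13) = 2366)
n(S) = S^(5/2)/2 (n(S) = ((S + S)*(S*√S))/4 = ((2*S)*S^(3/2))/4 = (2*S^(5/2))/4 = S^(5/2)/2)
1/(v + n(99 - X)) = 1/(2366 + (99 - 1*(-59))^(5/2)/2) = 1/(2366 + (99 + 59)^(5/2)/2) = 1/(2366 + 158^(5/2)/2) = 1/(2366 + (24964*√158)/2) = 1/(2366 + 12482*√158)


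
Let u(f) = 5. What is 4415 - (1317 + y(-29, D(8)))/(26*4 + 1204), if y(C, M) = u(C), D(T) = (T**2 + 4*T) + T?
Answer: 2886749/654 ≈ 4414.0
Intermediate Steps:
D(T) = T**2 + 5*T
y(C, M) = 5
4415 - (1317 + y(-29, D(8)))/(26*4 + 1204) = 4415 - (1317 + 5)/(26*4 + 1204) = 4415 - 1322/(104 + 1204) = 4415 - 1322/1308 = 4415 - 1*661/654 = 4415 - 661/654 = 2886749/654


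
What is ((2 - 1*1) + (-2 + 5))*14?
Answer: 56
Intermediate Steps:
((2 - 1*1) + (-2 + 5))*14 = ((2 - 1) + 3)*14 = (1 + 3)*14 = 4*14 = 56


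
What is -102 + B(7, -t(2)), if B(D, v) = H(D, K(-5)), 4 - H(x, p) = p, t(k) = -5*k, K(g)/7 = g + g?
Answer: -28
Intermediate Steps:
K(g) = 14*g (K(g) = 7*(g + g) = 7*(2*g) = 14*g)
H(x, p) = 4 - p
B(D, v) = 74 (B(D, v) = 4 - 14*(-5) = 4 - 1*(-70) = 4 + 70 = 74)
-102 + B(7, -t(2)) = -102 + 74 = -28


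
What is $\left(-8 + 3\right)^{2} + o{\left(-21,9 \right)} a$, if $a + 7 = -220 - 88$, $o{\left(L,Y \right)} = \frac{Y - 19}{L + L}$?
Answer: $-50$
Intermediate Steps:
$o{\left(L,Y \right)} = \frac{-19 + Y}{2 L}$
$a = -315$ ($a = -7 - 308 = -315$)
$\left(-8 + 3\right)^{2} + o{\left(-21,9 \right)} a = \left(-8 + 3\right)^{2} + \frac{-19 + 9}{2 \left(-21\right)} \left(-315\right) = \left(-5\right)^{2} + \frac{1}{2} \left(- \frac{1}{21}\right) \left(-10\right) \left(-315\right) = 25 + \frac{5}{21} \left(-315\right) = 25 - 75 = -50$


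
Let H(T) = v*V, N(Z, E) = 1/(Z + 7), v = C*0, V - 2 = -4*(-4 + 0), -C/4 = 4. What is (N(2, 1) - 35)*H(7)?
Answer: 0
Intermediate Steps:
C = -16 (C = -4*4 = -16)
V = 18 (V = 2 - 4*(-4 + 0) = 2 - 4*(-4) = 2 + 16 = 18)
v = 0 (v = -16*0 = 0)
N(Z, E) = 1/(7 + Z)
H(T) = 0 (H(T) = 0*18 = 0)
(N(2, 1) - 35)*H(7) = (1/(7 + 2) - 35)*0 = (1/9 - 35)*0 = -314/9*0 = 0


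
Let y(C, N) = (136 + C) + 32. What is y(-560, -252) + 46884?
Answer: 46492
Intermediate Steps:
y(C, N) = 168 + C
y(-560, -252) + 46884 = (168 - 560) + 46884 = -392 + 46884 = 46492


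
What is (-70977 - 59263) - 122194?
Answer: -252434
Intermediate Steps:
(-70977 - 59263) - 122194 = -130240 - 122194 = -252434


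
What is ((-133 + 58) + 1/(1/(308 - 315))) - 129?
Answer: -211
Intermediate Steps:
((-133 + 58) + 1/(1/(308 - 315))) - 129 = (-75 + 1/(1/(-7))) - 129 = (-75 + 1/(-⅐)) - 129 = (-75 - 7) - 129 = -82 - 129 = -211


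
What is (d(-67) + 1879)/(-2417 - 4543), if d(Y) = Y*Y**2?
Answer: 24907/580 ≈ 42.943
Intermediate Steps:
d(Y) = Y**3
(d(-67) + 1879)/(-2417 - 4543) = ((-67)**3 + 1879)/(-2417 - 4543) = (-300763 + 1879)/(-6960) = -298884*(-1/6960) = 24907/580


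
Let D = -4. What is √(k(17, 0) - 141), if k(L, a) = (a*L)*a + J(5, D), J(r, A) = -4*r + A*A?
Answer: I*√145 ≈ 12.042*I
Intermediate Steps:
J(r, A) = A² - 4*r (J(r, A) = -4*r + A² = A² - 4*r)
k(L, a) = -4 + L*a² (k(L, a) = (a*L)*a + ((-4)² - 4*5) = (L*a)*a + (16 - 20) = L*a² - 4 = -4 + L*a²)
√(k(17, 0) - 141) = √((-4 + 17*0²) - 141) = √((-4 + 17*0) - 141) = √((-4 + 0) - 141) = √(-4 - 141) = √(-145) = I*√145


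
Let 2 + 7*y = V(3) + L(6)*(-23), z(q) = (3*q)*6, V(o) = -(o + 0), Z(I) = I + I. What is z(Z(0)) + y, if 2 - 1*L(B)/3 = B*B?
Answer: 2341/7 ≈ 334.43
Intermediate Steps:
Z(I) = 2*I
L(B) = 6 - 3*B² (L(B) = 6 - 3*B*B = 6 - 3*B²)
V(o) = -o
z(q) = 18*q
y = 2341/7 (y = -2/7 + (-1*3 + (6 - 3*6²)*(-23))/7 = -2/7 + (-3 + (6 - 3*36)*(-23))/7 = -2/7 + (-3 + (6 - 108)*(-23))/7 = -2/7 + (-3 - 102*(-23))/7 = -2/7 + (-3 + 2346)/7 = -2/7 + (⅐)*2343 = -2/7 + 2343/7 = 2341/7 ≈ 334.43)
z(Z(0)) + y = 18*(2*0) + 2341/7 = 18*0 + 2341/7 = 0 + 2341/7 = 2341/7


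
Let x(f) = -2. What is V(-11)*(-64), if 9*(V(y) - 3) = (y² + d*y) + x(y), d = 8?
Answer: -3712/9 ≈ -412.44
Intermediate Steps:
V(y) = 25/9 + y²/9 + 8*y/9 (V(y) = 3 + ((y² + 8*y) - 2)/9 = 3 + (-2 + y² + 8*y)/9 = 3 + (-2/9 + y²/9 + 8*y/9) = 25/9 + y²/9 + 8*y/9)
V(-11)*(-64) = (25/9 + (⅑)*(-11)² + (8/9)*(-11))*(-64) = (25/9 + (⅑)*121 - 88/9)*(-64) = (25/9 + 121/9 - 88/9)*(-64) = (58/9)*(-64) = -3712/9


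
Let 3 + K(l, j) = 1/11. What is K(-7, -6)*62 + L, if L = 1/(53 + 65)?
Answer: -234101/1298 ≈ -180.36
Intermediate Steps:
K(l, j) = -32/11 (K(l, j) = -3 + 1/11 = -32/11)
L = 1/118 ≈ 0.0084746
K(-7, -6)*62 + L = -32/11*62 + 1/118 = -1984/11 + 1/118 = -234101/1298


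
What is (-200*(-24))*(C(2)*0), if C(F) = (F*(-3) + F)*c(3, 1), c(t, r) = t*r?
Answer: 0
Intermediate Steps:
c(t, r) = r*t
C(F) = -6*F (C(F) = (F*(-3) + F)*(1*3) = (-3*F + F)*3 = -2*F*3 = -6*F)
(-200*(-24))*(C(2)*0) = (-200*(-24))*(-6*2*0) = 4800*(-12*0) = 4800*0 = 0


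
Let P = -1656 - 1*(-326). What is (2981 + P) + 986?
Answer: 2637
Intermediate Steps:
P = -1330 (P = -1656 + 326 = -1330)
(2981 + P) + 986 = (2981 - 1330) + 986 = 1651 + 986 = 2637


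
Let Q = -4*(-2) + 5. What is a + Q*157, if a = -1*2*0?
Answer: 2041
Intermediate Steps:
Q = 13 (Q = 8 + 5 = 13)
a = 0 (a = -2*0 = 0)
a + Q*157 = 0 + 13*157 = 0 + 2041 = 2041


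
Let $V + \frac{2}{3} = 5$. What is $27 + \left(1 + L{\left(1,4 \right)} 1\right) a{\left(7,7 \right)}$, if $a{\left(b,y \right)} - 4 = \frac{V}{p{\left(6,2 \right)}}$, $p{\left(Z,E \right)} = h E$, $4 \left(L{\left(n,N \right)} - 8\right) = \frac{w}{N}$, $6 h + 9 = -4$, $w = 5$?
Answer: $\frac{879}{16} \approx 54.938$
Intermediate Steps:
$h = - \frac{13}{6}$ ($h = - \frac{3}{2} + \frac{1}{6} \left(-4\right) = - \frac{3}{2} - \frac{2}{3} = - \frac{13}{6} \approx -2.1667$)
$L{\left(n,N \right)} = 8 + \frac{5}{4 N}$ ($L{\left(n,N \right)} = 8 + \frac{5 \frac{1}{N}}{4} = 8 + \frac{5}{4 N}$)
$p{\left(Z,E \right)} = - \frac{13 E}{6}$
$V = \frac{13}{3}$ ($V = - \frac{2}{3} + 5 = \frac{13}{3} \approx 4.3333$)
$a{\left(b,y \right)} = 3$ ($a{\left(b,y \right)} = 4 + \frac{13}{3 \left(\left(- \frac{13}{6}\right) 2\right)} = 4 + \frac{13}{3 \left(- \frac{13}{3}\right)} = 4 + \frac{13}{3} \left(- \frac{3}{13}\right) = 4 - 1 = 3$)
$27 + \left(1 + L{\left(1,4 \right)} 1\right) a{\left(7,7 \right)} = 27 + \left(1 + \left(8 + \frac{5}{4 \cdot 4}\right) 1\right) 3 = 27 + \left(1 + \left(8 + \frac{5}{4} \cdot \frac{1}{4}\right) 1\right) 3 = 27 + \left(1 + \left(8 + \frac{5}{16}\right) 1\right) 3 = 27 + \left(1 + \frac{133}{16} \cdot 1\right) 3 = 27 + \left(1 + \frac{133}{16}\right) 3 = 27 + \frac{149}{16} \cdot 3 = 27 + \frac{447}{16} = \frac{879}{16}$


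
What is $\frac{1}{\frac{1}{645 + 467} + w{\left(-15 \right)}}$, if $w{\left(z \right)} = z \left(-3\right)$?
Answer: $\frac{1112}{50041} \approx 0.022222$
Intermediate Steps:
$w{\left(z \right)} = - 3 z$
$\frac{1}{\frac{1}{645 + 467} + w{\left(-15 \right)}} = \frac{1}{\frac{1}{645 + 467} - -45} = \frac{1}{\frac{1}{1112} + 45} = \frac{1}{\frac{50041}{1112}} = \frac{1112}{50041}$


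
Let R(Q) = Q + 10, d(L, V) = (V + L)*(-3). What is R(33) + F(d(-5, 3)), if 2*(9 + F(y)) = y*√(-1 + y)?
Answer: 34 + 3*√5 ≈ 40.708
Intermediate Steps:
d(L, V) = -3*L - 3*V (d(L, V) = (L + V)*(-3) = -3*L - 3*V)
R(Q) = 10 + Q
F(y) = -9 + y*√(-1 + y)/2 (F(y) = -9 + (y*√(-1 + y))/2 = -9 + y*√(-1 + y)/2)
R(33) + F(d(-5, 3)) = (10 + 33) + (-9 + (-3*(-5) - 3*3)*√(-1 + (-3*(-5) - 3*3))/2) = 43 + (-9 + (15 - 9)*√(-1 + (15 - 9))/2) = 43 + (-9 + (½)*6*√(-1 + 6)) = 43 + (-9 + (½)*6*√5) = 43 + (-9 + 3*√5) = 34 + 3*√5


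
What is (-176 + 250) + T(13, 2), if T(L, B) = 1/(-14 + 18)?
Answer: 297/4 ≈ 74.250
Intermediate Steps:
T(L, B) = ¼ (T(L, B) = 1/4 = ¼)
(-176 + 250) + T(13, 2) = (-176 + 250) + ¼ = 74 + ¼ = 297/4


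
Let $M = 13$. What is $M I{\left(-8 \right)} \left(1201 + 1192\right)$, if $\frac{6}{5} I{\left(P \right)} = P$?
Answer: $- \frac{622180}{3} \approx -2.0739 \cdot 10^{5}$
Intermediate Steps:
$I{\left(P \right)} = \frac{5 P}{6}$
$M I{\left(-8 \right)} \left(1201 + 1192\right) = 13 \cdot \frac{5}{6} \left(-8\right) \left(1201 + 1192\right) = 13 \left(\left(- \frac{20}{3}\right) 2393\right) = 13 \left(- \frac{47860}{3}\right) = - \frac{622180}{3}$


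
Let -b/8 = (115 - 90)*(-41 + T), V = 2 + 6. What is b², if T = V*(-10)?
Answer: 585640000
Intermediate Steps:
V = 8
T = -80 (T = 8*(-10) = -80)
b = 24200 (b = -8*(115 - 90)*(-41 - 80) = -200*(-121) = -8*(-3025) = 24200)
b² = 24200² = 585640000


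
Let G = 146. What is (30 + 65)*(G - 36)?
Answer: 10450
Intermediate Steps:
(30 + 65)*(G - 36) = (30 + 65)*(146 - 36) = 95*110 = 10450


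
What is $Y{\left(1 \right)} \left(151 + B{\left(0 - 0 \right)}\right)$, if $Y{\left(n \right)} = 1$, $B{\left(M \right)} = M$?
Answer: $151$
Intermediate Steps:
$Y{\left(1 \right)} \left(151 + B{\left(0 - 0 \right)}\right) = 1 \left(151 + \left(0 - 0\right)\right) = 1 \left(151 + \left(0 + 0\right)\right) = 1 \left(151 + 0\right) = 1 \cdot 151 = 151$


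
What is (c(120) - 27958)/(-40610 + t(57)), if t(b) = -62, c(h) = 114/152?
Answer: 111829/162688 ≈ 0.68738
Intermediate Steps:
c(h) = ¾ (c(h) = 114*(1/152) = ¾)
(c(120) - 27958)/(-40610 + t(57)) = (¾ - 27958)/(-40610 - 62) = -111829/4/(-40672) = -111829/4*(-1/40672) = 111829/162688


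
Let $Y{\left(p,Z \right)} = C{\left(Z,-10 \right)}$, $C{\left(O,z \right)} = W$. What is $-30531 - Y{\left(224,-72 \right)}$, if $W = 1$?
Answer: $-30532$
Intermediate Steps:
$C{\left(O,z \right)} = 1$
$Y{\left(p,Z \right)} = 1$
$-30531 - Y{\left(224,-72 \right)} = -30531 - 1 = -30532$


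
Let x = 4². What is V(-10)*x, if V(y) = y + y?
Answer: -320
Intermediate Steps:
x = 16
V(y) = 2*y
V(-10)*x = (2*(-10))*16 = -20*16 = -320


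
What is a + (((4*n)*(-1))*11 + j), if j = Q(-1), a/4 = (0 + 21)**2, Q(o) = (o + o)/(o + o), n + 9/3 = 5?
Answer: 1677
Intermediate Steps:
n = 2 (n = -3 + 5 = 2)
Q(o) = 1 (Q(o) = (2*o)/((2*o)) = (2*o)*(1/(2*o)) = 1)
a = 1764 (a = 4*(0 + 21)**2 = 4*21**2 = 4*441 = 1764)
j = 1
a + (((4*n)*(-1))*11 + j) = 1764 + (((4*2)*(-1))*11 + 1) = 1764 + ((8*(-1))*11 + 1) = 1764 + (-8*11 + 1) = 1764 + (-88 + 1) = 1764 - 87 = 1677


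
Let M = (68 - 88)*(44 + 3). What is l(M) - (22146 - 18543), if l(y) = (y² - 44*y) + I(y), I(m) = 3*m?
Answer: 918537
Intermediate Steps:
M = -940 (M = -20*47 = -940)
l(y) = y² - 41*y (l(y) = (y² - 44*y) + 3*y = y² - 41*y)
l(M) - (22146 - 18543) = -940*(-41 - 940) - (22146 - 18543) = -940*(-981) - 1*3603 = 922140 - 3603 = 918537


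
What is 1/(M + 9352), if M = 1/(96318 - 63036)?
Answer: 33282/311253265 ≈ 0.00010693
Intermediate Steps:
M = 1/33282 ≈ 3.0046e-5
1/(M + 9352) = 1/(1/33282 + 9352) = 1/(311253265/33282) = 33282/311253265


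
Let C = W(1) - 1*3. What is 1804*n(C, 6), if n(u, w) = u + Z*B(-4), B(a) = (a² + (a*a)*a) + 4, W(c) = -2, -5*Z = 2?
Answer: 113652/5 ≈ 22730.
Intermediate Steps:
Z = -⅖ (Z = -⅕*2 = -⅖ ≈ -0.40000)
C = -5 (C = -2 - 1*3 = -2 - 3 = -5)
B(a) = 4 + a² + a³ (B(a) = (a² + a²*a) + 4 = (a² + a³) + 4 = 4 + a² + a³)
n(u, w) = 88/5 + u (n(u, w) = u - 2*(4 + (-4)² + (-4)³)/5 = u - 2*(4 + 16 - 64)/5 = u - ⅖*(-44) = u + 88/5 = 88/5 + u)
1804*n(C, 6) = 1804*(88/5 - 5) = 1804*(63/5) = 113652/5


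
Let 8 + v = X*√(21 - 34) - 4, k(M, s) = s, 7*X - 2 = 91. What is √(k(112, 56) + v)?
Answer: √(2156 + 651*I*√13)/7 ≈ 7.3839 + 3.2437*I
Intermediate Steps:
X = 93/7 (X = 2/7 + (⅐)*91 = 2/7 + 13 = 93/7 ≈ 13.286)
v = -12 + 93*I*√13/7 (v = -8 + (93*√(21 - 34)/7 - 4) = -8 + (93*√(-13)/7 - 4) = -8 + (93*(I*√13)/7 - 4) = -8 + (93*I*√13/7 - 4) = -8 + (-4 + 93*I*√13/7) = -12 + 93*I*√13/7 ≈ -12.0 + 47.902*I)
√(k(112, 56) + v) = √(56 + (-12 + 93*I*√13/7)) = √(44 + 93*I*√13/7)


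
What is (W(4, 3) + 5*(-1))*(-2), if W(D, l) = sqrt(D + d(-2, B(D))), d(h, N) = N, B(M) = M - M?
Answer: 6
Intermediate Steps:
B(M) = 0
W(D, l) = sqrt(D) (W(D, l) = sqrt(D + 0) = sqrt(D))
(W(4, 3) + 5*(-1))*(-2) = (sqrt(4) + 5*(-1))*(-2) = (2 - 5)*(-2) = -3*(-2) = 6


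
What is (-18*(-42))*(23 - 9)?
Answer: 10584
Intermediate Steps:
(-18*(-42))*(23 - 9) = 756*14 = 10584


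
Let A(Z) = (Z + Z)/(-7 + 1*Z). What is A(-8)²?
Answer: 256/225 ≈ 1.1378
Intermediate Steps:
A(Z) = 2*Z/(-7 + Z) (A(Z) = (2*Z)/(-7 + Z) = 2*Z/(-7 + Z))
A(-8)² = (2*(-8)/(-7 - 8))² = (2*(-8)/(-15))² = (2*(-8)*(-1/15))² = (16/15)² = 256/225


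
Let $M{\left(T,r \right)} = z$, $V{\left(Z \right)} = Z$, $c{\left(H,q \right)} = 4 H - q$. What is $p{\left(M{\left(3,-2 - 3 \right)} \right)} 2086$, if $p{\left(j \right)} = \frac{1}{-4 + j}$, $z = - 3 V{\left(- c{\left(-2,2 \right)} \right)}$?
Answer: $- \frac{1043}{17} \approx -61.353$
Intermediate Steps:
$c{\left(H,q \right)} = - q + 4 H$
$z = -30$ ($z = - 3 \left(- (\left(-1\right) 2 + 4 \left(-2\right))\right) = - 3 \left(- (-2 - 8)\right) = - 3 \left(\left(-1\right) \left(-10\right)\right) = \left(-3\right) 10 = -30$)
$M{\left(T,r \right)} = -30$
$p{\left(M{\left(3,-2 - 3 \right)} \right)} 2086 = \frac{1}{-4 - 30} \cdot 2086 = \frac{1}{-34} \cdot 2086 = \left(- \frac{1}{34}\right) 2086 = - \frac{1043}{17}$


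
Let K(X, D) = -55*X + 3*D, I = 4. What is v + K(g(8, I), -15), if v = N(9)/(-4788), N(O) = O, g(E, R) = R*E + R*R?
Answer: -1428421/532 ≈ -2685.0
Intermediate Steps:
g(E, R) = R**2 + E*R (g(E, R) = E*R + R**2 = R**2 + E*R)
v = -1/532 (v = 9/(-4788) = 9*(-1/4788) = -1/532 ≈ -0.0018797)
v + K(g(8, I), -15) = -1/532 + (-220*(8 + 4) + 3*(-15)) = -1/532 + (-220*12 - 45) = -1/532 + (-55*48 - 45) = -1/532 + (-2640 - 45) = -1/532 - 2685 = -1428421/532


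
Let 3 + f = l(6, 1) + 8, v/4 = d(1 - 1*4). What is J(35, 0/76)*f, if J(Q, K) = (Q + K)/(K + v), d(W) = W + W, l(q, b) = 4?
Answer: -105/8 ≈ -13.125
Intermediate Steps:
d(W) = 2*W
v = -24 (v = 4*(2*(1 - 1*4)) = 4*(2*(1 - 4)) = 4*(2*(-3)) = 4*(-6) = -24)
f = 9 (f = -3 + (4 + 8) = -3 + 12 = 9)
J(Q, K) = (K + Q)/(-24 + K) (J(Q, K) = (Q + K)/(K - 24) = (K + Q)/(-24 + K))
J(35, 0/76)*f = ((0/76 + 35)/(-24 + 0/76))*9 = ((0*(1/76) + 35)/(-24 + 0*(1/76)))*9 = ((0 + 35)/(-24 + 0))*9 = (35/(-24))*9 = -1/24*35*9 = -35/24*9 = -105/8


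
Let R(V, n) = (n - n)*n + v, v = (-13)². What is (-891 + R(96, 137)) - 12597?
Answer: -13319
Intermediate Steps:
v = 169
R(V, n) = 169 (R(V, n) = (n - n)*n + 169 = 0*n + 169 = 0 + 169 = 169)
(-891 + R(96, 137)) - 12597 = (-891 + 169) - 12597 = -722 - 12597 = -13319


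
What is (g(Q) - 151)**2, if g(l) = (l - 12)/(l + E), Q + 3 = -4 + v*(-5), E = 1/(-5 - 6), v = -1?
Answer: 11015761/529 ≈ 20824.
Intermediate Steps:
E = -1/11 (E = 1/(-11) = -1/11 ≈ -0.090909)
Q = -2 (Q = -3 + (-4 - 1*(-5)) = -3 + (-4 + 5) = -3 + 1 = -2)
g(l) = (-12 + l)/(-1/11 + l) (g(l) = (l - 12)/(l - 1/11) = (-12 + l)/(-1/11 + l))
(g(Q) - 151)**2 = (11*(-12 - 2)/(-1 + 11*(-2)) - 151)**2 = (11*(-14)/(-1 - 22) - 151)**2 = (11*(-14)/(-23) - 151)**2 = (11*(-1/23)*(-14) - 151)**2 = (154/23 - 151)**2 = (-3319/23)**2 = 11015761/529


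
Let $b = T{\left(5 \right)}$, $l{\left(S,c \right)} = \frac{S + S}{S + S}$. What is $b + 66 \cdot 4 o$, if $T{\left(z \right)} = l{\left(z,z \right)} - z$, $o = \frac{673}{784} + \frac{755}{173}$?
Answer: $\frac{23307701}{16954} \approx 1374.8$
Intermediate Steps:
$o = \frac{708349}{135632}$ ($o = 673 \cdot \frac{1}{784} + 755 \cdot \frac{1}{173} = \frac{673}{784} + \frac{755}{173} = \frac{708349}{135632} \approx 5.2226$)
$l{\left(S,c \right)} = 1$ ($l{\left(S,c \right)} = \frac{2 S}{2 S} = 2 S \frac{1}{2 S} = 1$)
$T{\left(z \right)} = 1 - z$
$b = -4$ ($b = 1 - 5 = -4$)
$b + 66 \cdot 4 o = -4 + 66 \cdot 4 \cdot \frac{708349}{135632} = -4 + 264 \cdot \frac{708349}{135632} = -4 + \frac{23375517}{16954} = \frac{23307701}{16954}$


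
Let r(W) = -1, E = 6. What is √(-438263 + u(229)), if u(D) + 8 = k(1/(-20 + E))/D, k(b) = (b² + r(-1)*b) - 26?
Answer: I*√4504741587705/3206 ≈ 662.02*I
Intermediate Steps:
k(b) = -26 + b² - b (k(b) = (b² - b) - 26 = -26 + b² - b)
u(D) = -8 - 5081/(196*D) (u(D) = -8 + (-26 + (1/(-20 + 6))² - 1/(-20 + 6))/D = -8 + (-26 + (1/(-14))² - 1/(-14))/D = -8 + (-26 + (-1/14)² - 1*(-1/14))/D = -8 + (-26 + 1/196 + 1/14)/D = -8 - 5081/(196*D))
√(-438263 + u(229)) = √(-438263 + (-8 - 5081/196/229)) = √(-438263 + (-8 - 5081/196*1/229)) = √(-438263 + (-8 - 5081/44884)) = √(-438263 - 364153/44884) = √(-19671360645/44884) = I*√4504741587705/3206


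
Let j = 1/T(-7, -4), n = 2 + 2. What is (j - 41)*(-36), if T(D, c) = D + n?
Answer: 1488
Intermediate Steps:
n = 4
T(D, c) = 4 + D (T(D, c) = D + 4 = 4 + D)
j = -⅓ (j = 1/(4 - 7) = 1/(-3) = -⅓ ≈ -0.33333)
(j - 41)*(-36) = (-⅓ - 41)*(-36) = -124/3*(-36) = 1488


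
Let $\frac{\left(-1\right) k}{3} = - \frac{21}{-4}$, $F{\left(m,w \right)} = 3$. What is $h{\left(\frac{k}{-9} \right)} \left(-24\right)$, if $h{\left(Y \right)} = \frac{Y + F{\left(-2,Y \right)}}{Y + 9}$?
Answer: $- \frac{456}{43} \approx -10.605$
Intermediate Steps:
$k = - \frac{63}{4}$ ($k = - 3 \left(- \frac{21}{-4}\right) = - 3 \left(\left(-21\right) \left(- \frac{1}{4}\right)\right) = \left(-3\right) \frac{21}{4} = - \frac{63}{4} \approx -15.75$)
$h{\left(Y \right)} = \frac{3 + Y}{9 + Y}$ ($h{\left(Y \right)} = \frac{Y + 3}{Y + 9} = \frac{3 + Y}{9 + Y}$)
$h{\left(\frac{k}{-9} \right)} \left(-24\right) = \frac{3 - \frac{63}{4 \left(-9\right)}}{9 - \frac{63}{4 \left(-9\right)}} \left(-24\right) = \frac{3 - - \frac{7}{4}}{9 - - \frac{7}{4}} \left(-24\right) = \frac{3 + \frac{7}{4}}{9 + \frac{7}{4}} \left(-24\right) = \frac{1}{\frac{43}{4}} \cdot \frac{19}{4} \left(-24\right) = \frac{4}{43} \cdot \frac{19}{4} \left(-24\right) = \frac{19}{43} \left(-24\right) = - \frac{456}{43}$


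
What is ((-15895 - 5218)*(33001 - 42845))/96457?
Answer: 207836372/96457 ≈ 2154.7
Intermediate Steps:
((-15895 - 5218)*(33001 - 42845))/96457 = -21113*(-9844)*(1/96457) = 207836372*(1/96457) = 207836372/96457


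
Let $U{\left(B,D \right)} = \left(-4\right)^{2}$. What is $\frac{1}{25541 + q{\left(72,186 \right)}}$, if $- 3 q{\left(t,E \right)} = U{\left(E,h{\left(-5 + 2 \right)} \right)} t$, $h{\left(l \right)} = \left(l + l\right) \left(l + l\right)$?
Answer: $\frac{1}{25157} \approx 3.975 \cdot 10^{-5}$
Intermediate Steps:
$h{\left(l \right)} = 4 l^{2}$ ($h{\left(l \right)} = 2 l 2 l = 4 l^{2}$)
$U{\left(B,D \right)} = 16$
$q{\left(t,E \right)} = - \frac{16 t}{3}$
$\frac{1}{25541 + q{\left(72,186 \right)}} = \frac{1}{25541 - 384} = \frac{1}{25157}$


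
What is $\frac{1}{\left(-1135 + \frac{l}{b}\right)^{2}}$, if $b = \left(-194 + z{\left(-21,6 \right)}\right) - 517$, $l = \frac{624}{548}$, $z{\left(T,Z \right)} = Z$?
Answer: $\frac{1036518025}{1335272233056129} \approx 7.7626 \cdot 10^{-7}$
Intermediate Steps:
$l = \frac{156}{137}$ ($l = 624 \cdot \frac{1}{548} = \frac{156}{137} \approx 1.1387$)
$b = -705$ ($b = \left(-194 + 6\right) - 517 = -188 - 517 = -705$)
$\frac{1}{\left(-1135 + \frac{l}{b}\right)^{2}} = \frac{1}{\left(-1135 + \frac{156}{137 \left(-705\right)}\right)^{2}} = \frac{1}{\left(-1135 + \frac{156}{137} \left(- \frac{1}{705}\right)\right)^{2}} = \frac{1}{\left(-1135 - \frac{52}{32195}\right)^{2}} = \frac{1}{\left(- \frac{36541377}{32195}\right)^{2}} = \frac{1}{\frac{1335272233056129}{1036518025}} = \frac{1036518025}{1335272233056129}$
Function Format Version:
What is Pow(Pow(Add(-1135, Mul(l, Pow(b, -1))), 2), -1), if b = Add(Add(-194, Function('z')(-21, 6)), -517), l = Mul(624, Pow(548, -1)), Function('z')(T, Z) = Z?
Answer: Rational(1036518025, 1335272233056129) ≈ 7.7626e-7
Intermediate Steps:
l = Rational(156, 137) (l = Mul(624, Rational(1, 548)) = Rational(156, 137) ≈ 1.1387)
b = -705 (b = Add(Add(-194, 6), -517) = Add(-188, -517) = -705)
Pow(Pow(Add(-1135, Mul(l, Pow(b, -1))), 2), -1) = Pow(Pow(Add(-1135, Mul(Rational(156, 137), Pow(-705, -1))), 2), -1) = Pow(Pow(Add(-1135, Mul(Rational(156, 137), Rational(-1, 705))), 2), -1) = Pow(Pow(Add(-1135, Rational(-52, 32195)), 2), -1) = Pow(Pow(Rational(-36541377, 32195), 2), -1) = Pow(Rational(1335272233056129, 1036518025), -1) = Rational(1036518025, 1335272233056129)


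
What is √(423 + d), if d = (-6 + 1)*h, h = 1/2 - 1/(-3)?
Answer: √15078/6 ≈ 20.465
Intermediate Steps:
h = ⅚ (h = 1*(½) - 1*(-⅓) = ½ + ⅓ = ⅚ ≈ 0.83333)
d = -25/6 (d = (-6 + 1)*(⅚) = -5*⅚ = -25/6 ≈ -4.1667)
√(423 + d) = √(423 - 25/6) = √(2513/6) = √15078/6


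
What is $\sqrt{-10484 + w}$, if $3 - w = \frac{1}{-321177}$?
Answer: $\frac{2 i \sqrt{270291011748018}}{321177} \approx 102.38 i$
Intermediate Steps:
$w = \frac{963532}{321177}$ ($w = 3 - \frac{1}{-321177} = 3 - - \frac{1}{321177} = 3 + \frac{1}{321177} = \frac{963532}{321177} \approx 3.0$)
$\sqrt{-10484 + w} = \sqrt{-10484 + \frac{963532}{321177}} = \sqrt{- \frac{3366256136}{321177}} = \frac{2 i \sqrt{270291011748018}}{321177}$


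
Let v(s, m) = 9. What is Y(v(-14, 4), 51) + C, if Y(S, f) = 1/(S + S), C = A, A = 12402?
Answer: 223237/18 ≈ 12402.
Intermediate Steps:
C = 12402
Y(S, f) = 1/(2*S)
Y(v(-14, 4), 51) + C = (½)/9 + 12402 = (½)*(⅑) + 12402 = 1/18 + 12402 = 223237/18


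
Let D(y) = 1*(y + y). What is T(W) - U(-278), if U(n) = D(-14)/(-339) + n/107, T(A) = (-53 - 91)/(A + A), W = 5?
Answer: -2155426/181365 ≈ -11.884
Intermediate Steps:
D(y) = 2*y (D(y) = 1*(2*y) = 2*y)
T(A) = -72/A (T(A) = -144*1/(2*A) = -72/A)
U(n) = 28/339 + n/107 (U(n) = (2*(-14))/(-339) + n/107 = -28*(-1/339) + n*(1/107) = 28/339 + n/107)
T(W) - U(-278) = -72/5 - (28/339 + (1/107)*(-278)) = -72*⅕ - (28/339 - 278/107) = -72/5 - 1*(-91246/36273) = -72/5 + 91246/36273 = -2155426/181365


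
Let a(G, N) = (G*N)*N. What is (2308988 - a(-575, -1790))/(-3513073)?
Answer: -1844666488/3513073 ≈ -525.09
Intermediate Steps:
a(G, N) = G*N**2
(2308988 - a(-575, -1790))/(-3513073) = (2308988 - (-575)*(-1790)**2)/(-3513073) = (2308988 - (-575)*3204100)*(-1/3513073) = (2308988 - 1*(-1842357500))*(-1/3513073) = (2308988 + 1842357500)*(-1/3513073) = 1844666488*(-1/3513073) = -1844666488/3513073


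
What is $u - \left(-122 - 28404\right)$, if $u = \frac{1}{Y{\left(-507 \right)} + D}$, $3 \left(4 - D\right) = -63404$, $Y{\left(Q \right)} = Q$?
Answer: $\frac{1765616773}{61895} \approx 28526.0$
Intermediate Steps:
$D = \frac{63416}{3}$ ($D = 4 - - \frac{63404}{3} = 4 + \frac{63404}{3} = \frac{63416}{3} \approx 21139.0$)
$u = \frac{3}{61895}$ ($u = \frac{1}{-507 + \frac{63416}{3}} = \frac{1}{\frac{61895}{3}} = \frac{3}{61895} \approx 4.8469 \cdot 10^{-5}$)
$u - \left(-122 - 28404\right) = \frac{3}{61895} - \left(-122 - 28404\right) = \frac{3}{61895} - -28526 = \frac{3}{61895} + 28526 = \frac{1765616773}{61895}$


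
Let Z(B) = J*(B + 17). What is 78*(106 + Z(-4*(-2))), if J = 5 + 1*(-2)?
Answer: 14118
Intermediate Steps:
J = 3 (J = 5 - 2 = 3)
Z(B) = 51 + 3*B (Z(B) = 3*(B + 17) = 3*(17 + B) = 51 + 3*B)
78*(106 + Z(-4*(-2))) = 78*(106 + (51 + 3*(-4*(-2)))) = 78*(106 + (51 + 3*8)) = 78*(106 + (51 + 24)) = 78*(106 + 75) = 78*181 = 14118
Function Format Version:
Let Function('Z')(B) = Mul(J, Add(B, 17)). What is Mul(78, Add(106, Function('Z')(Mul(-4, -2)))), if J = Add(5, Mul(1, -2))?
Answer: 14118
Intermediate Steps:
J = 3 (J = Add(5, -2) = 3)
Function('Z')(B) = Add(51, Mul(3, B)) (Function('Z')(B) = Mul(3, Add(B, 17)) = Mul(3, Add(17, B)) = Add(51, Mul(3, B)))
Mul(78, Add(106, Function('Z')(Mul(-4, -2)))) = Mul(78, Add(106, Add(51, Mul(3, Mul(-4, -2))))) = Mul(78, Add(106, Add(51, Mul(3, 8)))) = Mul(78, Add(106, Add(51, 24))) = Mul(78, Add(106, 75)) = Mul(78, 181) = 14118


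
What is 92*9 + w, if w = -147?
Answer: 681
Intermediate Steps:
92*9 + w = 92*9 - 147 = 828 - 147 = 681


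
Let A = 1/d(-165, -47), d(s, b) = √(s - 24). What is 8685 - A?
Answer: 8685 + I*√21/63 ≈ 8685.0 + 0.072739*I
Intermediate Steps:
d(s, b) = √(-24 + s)
A = -I*√21/63 (A = 1/(√(-24 - 165)) = 1/(√(-189)) = 1/(3*I*√21) = -I*√21/63 ≈ -0.072739*I)
8685 - A = 8685 - (-1)*I*√21/63 = 8685 + I*√21/63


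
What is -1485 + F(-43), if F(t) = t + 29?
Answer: -1499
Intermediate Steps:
F(t) = 29 + t
-1485 + F(-43) = -1485 + (29 - 43) = -1485 - 14 = -1499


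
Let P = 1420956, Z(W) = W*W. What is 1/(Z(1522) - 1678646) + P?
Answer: 906339733129/637838 ≈ 1.4210e+6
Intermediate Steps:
Z(W) = W²
1/(Z(1522) - 1678646) + P = 1/(1522² - 1678646) + 1420956 = 1/(2316484 - 1678646) + 1420956 = 1/637838 + 1420956 = 906339733129/637838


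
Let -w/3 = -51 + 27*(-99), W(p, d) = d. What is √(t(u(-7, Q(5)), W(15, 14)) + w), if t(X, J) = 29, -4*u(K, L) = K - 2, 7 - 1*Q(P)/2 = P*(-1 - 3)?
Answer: √8201 ≈ 90.559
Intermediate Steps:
Q(P) = 14 + 8*P (Q(P) = 14 - 2*P*(-1 - 3) = 14 - 2*P*(-4) = 14 - (-8)*P = 14 + 8*P)
u(K, L) = ½ - K/4 (u(K, L) = -(K - 2)/4 = -(-2 + K)/4 = ½ - K/4)
w = 8172 (w = -3*(-51 + 27*(-99)) = -3*(-51 - 2673) = -3*(-2724) = 8172)
√(t(u(-7, Q(5)), W(15, 14)) + w) = √(29 + 8172) = √8201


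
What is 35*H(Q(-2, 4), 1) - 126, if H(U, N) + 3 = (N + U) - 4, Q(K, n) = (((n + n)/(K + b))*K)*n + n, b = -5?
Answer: 124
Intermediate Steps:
Q(K, n) = n + 2*K*n**2/(-5 + K) (Q(K, n) = (((n + n)/(K - 5))*K)*n + n = (((2*n)/(-5 + K))*K)*n + n = ((2*n/(-5 + K))*K)*n + n = (2*K*n/(-5 + K))*n + n = 2*K*n**2/(-5 + K) + n = n + 2*K*n**2/(-5 + K))
H(U, N) = -7 + N + U (H(U, N) = -3 + ((N + U) - 4) = -3 + (-4 + N + U) = -7 + N + U)
35*H(Q(-2, 4), 1) - 126 = 35*(-7 + 1 + 4*(-5 - 2 + 2*(-2)*4)/(-5 - 2)) - 126 = 35*(-7 + 1 + 4*(-5 - 2 - 16)/(-7)) - 126 = 35*(-7 + 1 + 4*(-1/7)*(-23)) - 126 = 35*(-7 + 1 + 92/7) - 126 = 35*(50/7) - 126 = 250 - 126 = 124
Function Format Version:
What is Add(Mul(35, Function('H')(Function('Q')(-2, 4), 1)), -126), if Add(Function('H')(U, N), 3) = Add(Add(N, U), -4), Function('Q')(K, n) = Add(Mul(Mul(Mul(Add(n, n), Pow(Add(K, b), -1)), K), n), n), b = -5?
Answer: 124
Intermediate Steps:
Function('Q')(K, n) = Add(n, Mul(2, K, Pow(n, 2), Pow(Add(-5, K), -1))) (Function('Q')(K, n) = Add(Mul(Mul(Mul(Add(n, n), Pow(Add(K, -5), -1)), K), n), n) = Add(Mul(Mul(Mul(Mul(2, n), Pow(Add(-5, K), -1)), K), n), n) = Add(Mul(Mul(Mul(2, n, Pow(Add(-5, K), -1)), K), n), n) = Add(Mul(Mul(2, K, n, Pow(Add(-5, K), -1)), n), n) = Add(Mul(2, K, Pow(n, 2), Pow(Add(-5, K), -1)), n) = Add(n, Mul(2, K, Pow(n, 2), Pow(Add(-5, K), -1))))
Function('H')(U, N) = Add(-7, N, U) (Function('H')(U, N) = Add(-3, Add(Add(N, U), -4)) = Add(-3, Add(-4, N, U)) = Add(-7, N, U))
Add(Mul(35, Function('H')(Function('Q')(-2, 4), 1)), -126) = Add(Mul(35, Add(-7, 1, Mul(4, Pow(Add(-5, -2), -1), Add(-5, -2, Mul(2, -2, 4))))), -126) = Add(Mul(35, Add(-7, 1, Mul(4, Pow(-7, -1), Add(-5, -2, -16)))), -126) = Add(Mul(35, Add(-7, 1, Mul(4, Rational(-1, 7), -23))), -126) = Add(Mul(35, Add(-7, 1, Rational(92, 7))), -126) = Add(Mul(35, Rational(50, 7)), -126) = Add(250, -126) = 124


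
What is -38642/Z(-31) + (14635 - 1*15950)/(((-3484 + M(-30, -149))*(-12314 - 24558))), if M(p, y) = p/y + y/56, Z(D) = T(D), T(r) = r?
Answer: 5181138536196731/4156495417943 ≈ 1246.5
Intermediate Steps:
Z(D) = D
M(p, y) = y/56 + p/y (M(p, y) = p/y + y*(1/56) = p/y + y/56 = y/56 + p/y)
-38642/Z(-31) + (14635 - 1*15950)/(((-3484 + M(-30, -149))*(-12314 - 24558))) = -38642/(-31) + (14635 - 1*15950)/(((-3484 + ((1/56)*(-149) - 30/(-149)))*(-12314 - 24558))) = -38642*(-1/31) + (14635 - 15950)/(((-3484 + (-149/56 - 30*(-1/149)))*(-36872))) = 38642/31 - 1315*(-1/(36872*(-3484 + (-149/56 + 30/149)))) = 38642/31 - 1315*(-1/(36872*(-3484 - 20521/8344))) = 38642/31 - 1315/((-29091017/8344*(-36872))) = 38642/31 - 1315/134080497353/1043 = 38642/31 - 1315*1043/134080497353 = 38642/31 - 1371545/134080497353 = 5181138536196731/4156495417943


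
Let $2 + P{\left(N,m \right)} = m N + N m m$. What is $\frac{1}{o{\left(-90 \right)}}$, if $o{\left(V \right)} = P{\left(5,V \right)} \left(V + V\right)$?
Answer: $- \frac{1}{7208640} \approx -1.3872 \cdot 10^{-7}$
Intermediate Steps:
$P{\left(N,m \right)} = -2 + N m + N m^{2}$ ($P{\left(N,m \right)} = -2 + \left(m N + N m m\right) = -2 + \left(N m + N m^{2}\right) = -2 + N m + N m^{2}$)
$o{\left(V \right)} = 2 V \left(-2 + 5 V + 5 V^{2}\right)$ ($o{\left(V \right)} = \left(-2 + 5 V + 5 V^{2}\right) \left(V + V\right) = \left(-2 + 5 V + 5 V^{2}\right) 2 V = 2 V \left(-2 + 5 V + 5 V^{2}\right)$)
$\frac{1}{o{\left(-90 \right)}} = \frac{1}{2 \left(-90\right) \left(-2 + 5 \left(-90\right) + 5 \left(-90\right)^{2}\right)} = \frac{1}{2 \left(-90\right) \left(-2 - 450 + 5 \cdot 8100\right)} = \frac{1}{2 \left(-90\right) \left(-2 - 450 + 40500\right)} = \frac{1}{2 \left(-90\right) 40048} = \frac{1}{-7208640} = - \frac{1}{7208640}$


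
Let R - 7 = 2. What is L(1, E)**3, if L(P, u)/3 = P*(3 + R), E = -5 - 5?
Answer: 46656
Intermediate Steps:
R = 9 (R = 7 + 2 = 9)
E = -10
L(P, u) = 36*P (L(P, u) = 3*(P*(3 + 9)) = 3*(P*12) = 3*(12*P) = 36*P)
L(1, E)**3 = (36*1)**3 = 36**3 = 46656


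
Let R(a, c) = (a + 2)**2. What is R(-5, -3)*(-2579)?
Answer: -23211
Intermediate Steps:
R(a, c) = (2 + a)**2
R(-5, -3)*(-2579) = (2 - 5)**2*(-2579) = (-3)**2*(-2579) = 9*(-2579) = -23211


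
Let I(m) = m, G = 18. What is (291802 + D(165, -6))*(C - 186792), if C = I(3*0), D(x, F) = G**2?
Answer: -54566799792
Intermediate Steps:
D(x, F) = 324 (D(x, F) = 18**2 = 324)
C = 0 (C = 3*0 = 0)
(291802 + D(165, -6))*(C - 186792) = (291802 + 324)*(0 - 186792) = 292126*(-186792) = -54566799792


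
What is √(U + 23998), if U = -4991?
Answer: √19007 ≈ 137.87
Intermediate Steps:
√(U + 23998) = √(-4991 + 23998) = √19007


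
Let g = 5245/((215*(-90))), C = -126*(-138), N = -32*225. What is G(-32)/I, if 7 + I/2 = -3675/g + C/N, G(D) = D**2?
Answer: 107417600/2842474733 ≈ 0.037790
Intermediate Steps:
N = -7200
C = 17388
g = -1049/3870 (g = 5245/(-19350) = 5245*(-1/19350) = -1049/3870 ≈ -0.27106)
I = 2842474733/104900 (I = -14 + 2*(-3675/(-1049/3870) + 17388/(-7200)) = -14 + 2*(-3675*(-3870/1049) + 17388*(-1/7200)) = -14 + 2*(14222250/1049 - 483/200) = -14 + 2*(2843943333/209800) = -14 + 2843943333/104900 = 2842474733/104900 ≈ 27097.)
G(-32)/I = (-32)**2/(2842474733/104900) = 1024*(104900/2842474733) = 107417600/2842474733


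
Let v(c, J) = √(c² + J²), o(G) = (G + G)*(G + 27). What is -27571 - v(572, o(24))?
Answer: -27571 - 4*√394993 ≈ -30085.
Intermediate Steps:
o(G) = 2*G*(27 + G) (o(G) = (2*G)*(27 + G) = 2*G*(27 + G))
v(c, J) = √(J² + c²)
-27571 - v(572, o(24)) = -27571 - √((2*24*(27 + 24))² + 572²) = -27571 - √((2*24*51)² + 327184) = -27571 - √(2448² + 327184) = -27571 - √(5992704 + 327184) = -27571 - √6319888 = -27571 - 4*√394993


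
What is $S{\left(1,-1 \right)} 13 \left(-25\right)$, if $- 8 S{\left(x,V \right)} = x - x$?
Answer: $0$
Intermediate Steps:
$S{\left(x,V \right)} = 0$ ($S{\left(x,V \right)} = - \frac{x - x}{8} = \left(- \frac{1}{8}\right) 0 = 0$)
$S{\left(1,-1 \right)} 13 \left(-25\right) = 0 \cdot 13 \left(-25\right) = 0 \left(-25\right) = 0$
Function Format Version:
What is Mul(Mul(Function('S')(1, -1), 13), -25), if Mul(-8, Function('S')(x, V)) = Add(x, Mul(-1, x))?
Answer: 0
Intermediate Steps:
Function('S')(x, V) = 0 (Function('S')(x, V) = Mul(Rational(-1, 8), Add(x, Mul(-1, x))) = Mul(Rational(-1, 8), 0) = 0)
Mul(Mul(Function('S')(1, -1), 13), -25) = Mul(Mul(0, 13), -25) = Mul(0, -25) = 0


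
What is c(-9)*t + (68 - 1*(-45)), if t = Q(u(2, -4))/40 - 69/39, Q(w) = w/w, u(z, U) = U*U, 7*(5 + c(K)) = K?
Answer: 112807/910 ≈ 123.96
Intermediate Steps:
c(K) = -5 + K/7
u(z, U) = U²
Q(w) = 1
t = -907/520 (t = 1/40 - 69/39 = 1*(1/40) - 69*1/39 = 1/40 - 23/13 = -907/520 ≈ -1.7442)
c(-9)*t + (68 - 1*(-45)) = (-5 + (⅐)*(-9))*(-907/520) + (68 - 1*(-45)) = (-5 - 9/7)*(-907/520) + (68 + 45) = -44/7*(-907/520) + 113 = 9977/910 + 113 = 112807/910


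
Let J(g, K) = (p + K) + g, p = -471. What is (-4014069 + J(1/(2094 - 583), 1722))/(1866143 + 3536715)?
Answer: -6063367997/8163718438 ≈ -0.74272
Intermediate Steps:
J(g, K) = -471 + K + g (J(g, K) = (-471 + K) + g = -471 + K + g)
(-4014069 + J(1/(2094 - 583), 1722))/(1866143 + 3536715) = (-4014069 + (-471 + 1722 + 1/(2094 - 583)))/(1866143 + 3536715) = (-4014069 + (-471 + 1722 + 1/1511))/5402858 = (-4014069 + (-471 + 1722 + 1/1511))*(1/5402858) = (-4014069 + 1890262/1511)*(1/5402858) = -6063367997/1511*1/5402858 = -6063367997/8163718438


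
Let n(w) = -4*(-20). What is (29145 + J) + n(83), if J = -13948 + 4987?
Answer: 20264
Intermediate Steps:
n(w) = 80
J = -8961
(29145 + J) + n(83) = (29145 - 8961) + 80 = 20184 + 80 = 20264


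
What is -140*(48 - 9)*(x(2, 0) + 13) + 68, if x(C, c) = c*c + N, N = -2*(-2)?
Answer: -92752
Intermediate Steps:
N = 4
x(C, c) = 4 + c**2 (x(C, c) = c*c + 4 = c**2 + 4 = 4 + c**2)
-140*(48 - 9)*(x(2, 0) + 13) + 68 = -140*(48 - 9)*((4 + 0**2) + 13) + 68 = -5460*((4 + 0) + 13) + 68 = -5460*(4 + 13) + 68 = -5460*17 + 68 = -140*663 + 68 = -92820 + 68 = -92752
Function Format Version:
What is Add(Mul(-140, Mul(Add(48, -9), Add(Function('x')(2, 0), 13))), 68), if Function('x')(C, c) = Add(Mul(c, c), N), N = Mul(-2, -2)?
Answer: -92752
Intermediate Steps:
N = 4
Function('x')(C, c) = Add(4, Pow(c, 2)) (Function('x')(C, c) = Add(Mul(c, c), 4) = Add(Pow(c, 2), 4) = Add(4, Pow(c, 2)))
Add(Mul(-140, Mul(Add(48, -9), Add(Function('x')(2, 0), 13))), 68) = Add(Mul(-140, Mul(Add(48, -9), Add(Add(4, Pow(0, 2)), 13))), 68) = Add(Mul(-140, Mul(39, Add(Add(4, 0), 13))), 68) = Add(Mul(-140, Mul(39, Add(4, 13))), 68) = Add(Mul(-140, Mul(39, 17)), 68) = Add(Mul(-140, 663), 68) = Add(-92820, 68) = -92752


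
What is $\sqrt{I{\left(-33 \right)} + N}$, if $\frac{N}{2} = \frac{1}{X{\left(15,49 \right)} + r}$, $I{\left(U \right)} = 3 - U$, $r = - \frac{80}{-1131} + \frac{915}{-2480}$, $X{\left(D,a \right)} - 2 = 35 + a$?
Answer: $\frac{10 \sqrt{832630293631473}}{48076643} \approx 6.0019$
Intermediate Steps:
$X{\left(D,a \right)} = 37 + a$ ($X{\left(D,a \right)} = 2 + \left(35 + a\right) = 37 + a$)
$r = - \frac{167293}{560976}$ ($r = \left(-80\right) \left(- \frac{1}{1131}\right) + 915 \left(- \frac{1}{2480}\right) = \frac{80}{1131} - \frac{183}{496} = - \frac{167293}{560976} \approx -0.29822$)
$N = \frac{1121952}{48076643}$ ($N = \frac{2}{\left(37 + 49\right) - \frac{167293}{560976}} = \frac{2}{86 - \frac{167293}{560976}} = \frac{2}{\frac{48076643}{560976}} = 2 \cdot \frac{560976}{48076643} = \frac{1121952}{48076643} \approx 0.023337$)
$\sqrt{I{\left(-33 \right)} + N} = \sqrt{\left(3 - -33\right) + \frac{1121952}{48076643}} = \sqrt{\left(3 + 33\right) + \frac{1121952}{48076643}} = \sqrt{36 + \frac{1121952}{48076643}} = \sqrt{\frac{1731881100}{48076643}} = \frac{10 \sqrt{832630293631473}}{48076643}$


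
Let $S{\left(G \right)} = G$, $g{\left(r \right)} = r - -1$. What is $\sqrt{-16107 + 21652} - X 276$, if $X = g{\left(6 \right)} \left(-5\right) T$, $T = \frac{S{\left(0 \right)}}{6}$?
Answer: $\sqrt{5545} \approx 74.465$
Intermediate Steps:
$g{\left(r \right)} = 1 + r$ ($g{\left(r \right)} = r + 1 = 1 + r$)
$T = 0$ ($T = \frac{0}{6} = 0 \cdot \frac{1}{6} = 0$)
$X = 0$ ($X = \left(1 + 6\right) \left(-5\right) 0 = 7 \left(-5\right) 0 = \left(-35\right) 0 = 0$)
$\sqrt{-16107 + 21652} - X 276 = \sqrt{-16107 + 21652} - 0 \cdot 276 = \sqrt{5545} - 0 = \sqrt{5545} + 0 = \sqrt{5545}$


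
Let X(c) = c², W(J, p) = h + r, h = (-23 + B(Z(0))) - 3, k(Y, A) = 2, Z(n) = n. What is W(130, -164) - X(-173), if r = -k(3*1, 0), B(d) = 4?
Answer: -29953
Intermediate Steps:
r = -2 (r = -1*2 = -2)
h = -22 (h = (-23 + 4) - 3 = -19 - 3 = -22)
W(J, p) = -24 (W(J, p) = -22 - 2 = -24)
W(130, -164) - X(-173) = -24 - 1*(-173)² = -24 - 1*29929 = -24 - 29929 = -29953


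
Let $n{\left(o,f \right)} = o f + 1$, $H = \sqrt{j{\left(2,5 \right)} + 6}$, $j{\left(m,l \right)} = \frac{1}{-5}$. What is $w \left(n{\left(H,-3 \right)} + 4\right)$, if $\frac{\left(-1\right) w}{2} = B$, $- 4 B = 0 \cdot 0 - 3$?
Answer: $- \frac{15}{2} + \frac{9 \sqrt{145}}{10} \approx 3.3374$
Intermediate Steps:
$j{\left(m,l \right)} = - \frac{1}{5}$
$B = \frac{3}{4}$ ($B = - \frac{0 \cdot 0 - 3}{4} = - \frac{0 - 3}{4} = \left(- \frac{1}{4}\right) \left(-3\right) = \frac{3}{4} \approx 0.75$)
$w = - \frac{3}{2}$ ($w = \left(-2\right) \frac{3}{4} = - \frac{3}{2} \approx -1.5$)
$H = \frac{\sqrt{145}}{5}$ ($H = \sqrt{- \frac{1}{5} + 6} = \sqrt{\frac{29}{5}} = \frac{\sqrt{145}}{5} \approx 2.4083$)
$n{\left(o,f \right)} = 1 + f o$ ($n{\left(o,f \right)} = f o + 1 = 1 + f o$)
$w \left(n{\left(H,-3 \right)} + 4\right) = - \frac{3 \left(\left(1 - 3 \frac{\sqrt{145}}{5}\right) + 4\right)}{2} = - \frac{3 \left(\left(1 - \frac{3 \sqrt{145}}{5}\right) + 4\right)}{2} = - \frac{3 \left(5 - \frac{3 \sqrt{145}}{5}\right)}{2} = - \frac{15}{2} + \frac{9 \sqrt{145}}{10}$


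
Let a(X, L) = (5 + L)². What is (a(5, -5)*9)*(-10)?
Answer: 0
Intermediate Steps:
(a(5, -5)*9)*(-10) = ((5 - 5)²*9)*(-10) = (0²*9)*(-10) = (0*9)*(-10) = 0*(-10) = 0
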